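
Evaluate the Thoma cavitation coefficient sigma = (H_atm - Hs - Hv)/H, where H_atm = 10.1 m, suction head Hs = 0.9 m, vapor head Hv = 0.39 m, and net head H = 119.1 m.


sigma = (10.1 - 0.9 - 0.39) / 119.1 = 0.0740


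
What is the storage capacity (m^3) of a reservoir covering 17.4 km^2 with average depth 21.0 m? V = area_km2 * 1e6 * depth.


V = 17.4 * 1e6 * 21.0 = 3.6540e+08 m^3


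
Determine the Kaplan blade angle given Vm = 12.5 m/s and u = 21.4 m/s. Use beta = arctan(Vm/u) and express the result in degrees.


beta = arctan(12.5 / 21.4) = 30.2897 degrees


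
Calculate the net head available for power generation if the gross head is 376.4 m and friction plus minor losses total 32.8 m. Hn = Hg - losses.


Hn = 376.4 - 32.8 = 343.6000 m


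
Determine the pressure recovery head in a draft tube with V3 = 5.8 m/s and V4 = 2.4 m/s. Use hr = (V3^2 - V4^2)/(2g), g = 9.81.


hr = (5.8^2 - 2.4^2) / (2*9.81) = 1.4210 m


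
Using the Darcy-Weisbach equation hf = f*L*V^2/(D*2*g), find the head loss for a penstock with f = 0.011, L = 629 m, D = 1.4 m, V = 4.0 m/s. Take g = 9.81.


hf = 0.011 * 629 * 4.0^2 / (1.4 * 2 * 9.81) = 4.0303 m


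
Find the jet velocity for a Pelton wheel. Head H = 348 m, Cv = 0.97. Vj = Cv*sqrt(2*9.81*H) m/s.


Vj = 0.97 * sqrt(2*9.81*348) = 80.1514 m/s


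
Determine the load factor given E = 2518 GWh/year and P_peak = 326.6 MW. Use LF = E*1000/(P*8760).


LF = 2518 * 1000 / (326.6 * 8760) = 0.8801


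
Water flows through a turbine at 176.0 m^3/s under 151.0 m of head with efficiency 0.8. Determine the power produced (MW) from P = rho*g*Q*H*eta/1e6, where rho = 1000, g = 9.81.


P = 1000 * 9.81 * 176.0 * 151.0 * 0.8 / 1e6 = 208.5684 MW


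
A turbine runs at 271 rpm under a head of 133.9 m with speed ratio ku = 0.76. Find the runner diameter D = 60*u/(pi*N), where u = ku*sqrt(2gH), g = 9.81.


u = 0.76 * sqrt(2*9.81*133.9) = 38.9541 m/s
D = 60 * 38.9541 / (pi * 271) = 2.7453 m


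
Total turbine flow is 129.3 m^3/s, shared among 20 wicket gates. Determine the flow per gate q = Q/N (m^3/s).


q = 129.3 / 20 = 6.4650 m^3/s


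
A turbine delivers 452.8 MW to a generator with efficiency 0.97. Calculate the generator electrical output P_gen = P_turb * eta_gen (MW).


P_gen = 452.8 * 0.97 = 439.2160 MW


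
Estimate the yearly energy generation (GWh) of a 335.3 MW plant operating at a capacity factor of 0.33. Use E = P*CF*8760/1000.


E = 335.3 * 0.33 * 8760 / 1000 = 969.2852 GWh


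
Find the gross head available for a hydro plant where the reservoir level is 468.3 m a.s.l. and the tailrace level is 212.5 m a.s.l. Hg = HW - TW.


Hg = 468.3 - 212.5 = 255.8000 m


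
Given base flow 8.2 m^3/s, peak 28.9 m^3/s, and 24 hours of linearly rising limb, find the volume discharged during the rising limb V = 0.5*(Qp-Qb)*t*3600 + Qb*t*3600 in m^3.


V = 0.5*(28.9 - 8.2)*24*3600 + 8.2*24*3600 = 1.6027e+06 m^3


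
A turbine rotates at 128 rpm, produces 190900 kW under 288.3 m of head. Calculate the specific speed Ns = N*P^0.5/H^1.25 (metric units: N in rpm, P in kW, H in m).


Ns = 128 * 190900^0.5 / 288.3^1.25 = 47.0768


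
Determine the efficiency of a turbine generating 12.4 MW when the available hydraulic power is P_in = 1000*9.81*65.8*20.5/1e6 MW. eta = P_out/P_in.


P_in = 1000 * 9.81 * 65.8 * 20.5 / 1e6 = 13.2327 MW
eta = 12.4 / 13.2327 = 0.9371


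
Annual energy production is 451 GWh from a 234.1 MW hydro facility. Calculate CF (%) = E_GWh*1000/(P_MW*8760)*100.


CF = 451 * 1000 / (234.1 * 8760) * 100 = 21.9923 %


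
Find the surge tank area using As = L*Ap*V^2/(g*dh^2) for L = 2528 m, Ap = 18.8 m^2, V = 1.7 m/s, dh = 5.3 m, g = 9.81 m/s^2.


As = 2528 * 18.8 * 1.7^2 / (9.81 * 5.3^2) = 498.4390 m^2


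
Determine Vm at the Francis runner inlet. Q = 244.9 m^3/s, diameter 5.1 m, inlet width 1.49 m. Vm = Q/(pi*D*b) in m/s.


Vm = 244.9 / (pi * 5.1 * 1.49) = 10.2585 m/s


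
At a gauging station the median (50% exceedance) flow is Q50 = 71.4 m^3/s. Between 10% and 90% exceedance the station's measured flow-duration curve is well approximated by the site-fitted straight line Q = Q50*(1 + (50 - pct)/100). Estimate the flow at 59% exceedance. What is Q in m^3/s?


Q = 71.4 * (1 + (50 - 59)/100) = 64.9740 m^3/s


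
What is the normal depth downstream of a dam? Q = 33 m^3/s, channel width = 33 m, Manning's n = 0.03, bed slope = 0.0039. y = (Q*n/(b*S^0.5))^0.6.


y = (33 * 0.03 / (33 * 0.0039^0.5))^0.6 = 0.6441 m


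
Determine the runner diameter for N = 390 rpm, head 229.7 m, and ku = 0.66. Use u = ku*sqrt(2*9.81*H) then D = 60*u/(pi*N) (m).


u = 0.66 * sqrt(2*9.81*229.7) = 44.3072 m/s
D = 60 * 44.3072 / (pi * 390) = 2.1698 m


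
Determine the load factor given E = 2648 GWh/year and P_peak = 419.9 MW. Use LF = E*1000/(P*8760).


LF = 2648 * 1000 / (419.9 * 8760) = 0.7199


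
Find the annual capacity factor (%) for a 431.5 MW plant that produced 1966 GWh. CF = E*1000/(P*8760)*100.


CF = 1966 * 1000 / (431.5 * 8760) * 100 = 52.0114 %


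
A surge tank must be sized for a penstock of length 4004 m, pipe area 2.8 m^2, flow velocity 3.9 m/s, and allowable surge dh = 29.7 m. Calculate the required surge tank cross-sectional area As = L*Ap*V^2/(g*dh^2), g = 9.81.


As = 4004 * 2.8 * 3.9^2 / (9.81 * 29.7^2) = 19.7060 m^2


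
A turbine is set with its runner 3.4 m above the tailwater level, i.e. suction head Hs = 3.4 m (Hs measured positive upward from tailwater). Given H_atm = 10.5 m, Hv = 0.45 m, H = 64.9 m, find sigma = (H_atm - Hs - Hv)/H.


sigma = (10.5 - 3.4 - 0.45) / 64.9 = 0.1025


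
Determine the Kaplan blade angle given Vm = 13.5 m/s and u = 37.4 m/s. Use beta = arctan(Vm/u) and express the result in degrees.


beta = arctan(13.5 / 37.4) = 19.8477 degrees


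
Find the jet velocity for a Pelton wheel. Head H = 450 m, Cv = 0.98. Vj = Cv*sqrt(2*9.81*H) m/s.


Vj = 0.98 * sqrt(2*9.81*450) = 92.0835 m/s


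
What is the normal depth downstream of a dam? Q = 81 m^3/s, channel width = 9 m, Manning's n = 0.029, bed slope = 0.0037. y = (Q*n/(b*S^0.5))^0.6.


y = (81 * 0.029 / (9 * 0.0037^0.5))^0.6 = 2.3962 m


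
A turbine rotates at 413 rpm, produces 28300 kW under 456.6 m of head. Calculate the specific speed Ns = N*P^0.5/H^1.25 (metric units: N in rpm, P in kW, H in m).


Ns = 413 * 28300^0.5 / 456.6^1.25 = 32.9172


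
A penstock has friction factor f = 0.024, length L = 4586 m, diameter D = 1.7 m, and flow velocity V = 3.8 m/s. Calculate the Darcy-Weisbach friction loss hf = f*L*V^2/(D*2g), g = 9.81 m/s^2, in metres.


hf = 0.024 * 4586 * 3.8^2 / (1.7 * 2 * 9.81) = 47.6502 m


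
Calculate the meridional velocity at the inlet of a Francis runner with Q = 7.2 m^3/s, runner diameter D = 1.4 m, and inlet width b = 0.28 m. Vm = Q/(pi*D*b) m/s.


Vm = 7.2 / (pi * 1.4 * 0.28) = 5.8465 m/s


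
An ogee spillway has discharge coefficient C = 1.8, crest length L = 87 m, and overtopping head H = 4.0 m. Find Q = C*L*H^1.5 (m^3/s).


Q = 1.8 * 87 * 4.0^1.5 = 1252.8000 m^3/s


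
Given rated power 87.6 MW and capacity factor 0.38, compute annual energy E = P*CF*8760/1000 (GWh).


E = 87.6 * 0.38 * 8760 / 1000 = 291.6029 GWh


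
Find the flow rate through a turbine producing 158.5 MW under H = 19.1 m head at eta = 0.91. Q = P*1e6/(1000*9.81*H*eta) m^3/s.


Q = 158.5 * 1e6 / (1000 * 9.81 * 19.1 * 0.91) = 929.5773 m^3/s


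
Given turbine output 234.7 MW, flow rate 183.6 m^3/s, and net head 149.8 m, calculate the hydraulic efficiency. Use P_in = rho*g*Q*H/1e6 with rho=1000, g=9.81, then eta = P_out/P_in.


P_in = 1000 * 9.81 * 183.6 * 149.8 / 1e6 = 269.8072 MW
eta = 234.7 / 269.8072 = 0.8699


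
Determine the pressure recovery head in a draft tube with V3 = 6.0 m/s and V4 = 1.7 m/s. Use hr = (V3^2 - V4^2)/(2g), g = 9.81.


hr = (6.0^2 - 1.7^2) / (2*9.81) = 1.6876 m


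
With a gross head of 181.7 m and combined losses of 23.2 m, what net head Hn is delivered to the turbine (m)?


Hn = 181.7 - 23.2 = 158.5000 m


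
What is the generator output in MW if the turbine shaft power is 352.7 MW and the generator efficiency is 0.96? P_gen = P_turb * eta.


P_gen = 352.7 * 0.96 = 338.5920 MW


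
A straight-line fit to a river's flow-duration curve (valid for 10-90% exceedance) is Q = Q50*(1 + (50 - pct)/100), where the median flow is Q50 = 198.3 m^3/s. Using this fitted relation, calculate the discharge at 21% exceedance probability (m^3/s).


Q = 198.3 * (1 + (50 - 21)/100) = 255.8070 m^3/s


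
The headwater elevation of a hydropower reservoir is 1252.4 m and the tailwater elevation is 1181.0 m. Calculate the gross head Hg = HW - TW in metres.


Hg = 1252.4 - 1181.0 = 71.4000 m


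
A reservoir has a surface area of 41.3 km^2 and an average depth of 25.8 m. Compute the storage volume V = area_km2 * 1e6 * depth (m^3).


V = 41.3 * 1e6 * 25.8 = 1.0655e+09 m^3


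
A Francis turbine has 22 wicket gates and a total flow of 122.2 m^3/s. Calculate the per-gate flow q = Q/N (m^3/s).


q = 122.2 / 22 = 5.5545 m^3/s


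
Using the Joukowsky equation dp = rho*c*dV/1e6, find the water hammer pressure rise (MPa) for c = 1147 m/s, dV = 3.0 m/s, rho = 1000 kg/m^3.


dp = 1000 * 1147 * 3.0 / 1e6 = 3.4410 MPa


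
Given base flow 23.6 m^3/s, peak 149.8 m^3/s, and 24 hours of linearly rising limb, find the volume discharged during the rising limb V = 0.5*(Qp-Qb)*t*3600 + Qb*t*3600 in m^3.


V = 0.5*(149.8 - 23.6)*24*3600 + 23.6*24*3600 = 7.4909e+06 m^3


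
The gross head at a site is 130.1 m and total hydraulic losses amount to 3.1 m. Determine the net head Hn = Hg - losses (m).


Hn = 130.1 - 3.1 = 127.0000 m


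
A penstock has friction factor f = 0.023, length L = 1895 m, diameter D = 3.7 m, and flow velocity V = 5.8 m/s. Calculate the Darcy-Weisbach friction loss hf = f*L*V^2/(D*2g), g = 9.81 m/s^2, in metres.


hf = 0.023 * 1895 * 5.8^2 / (3.7 * 2 * 9.81) = 20.1973 m


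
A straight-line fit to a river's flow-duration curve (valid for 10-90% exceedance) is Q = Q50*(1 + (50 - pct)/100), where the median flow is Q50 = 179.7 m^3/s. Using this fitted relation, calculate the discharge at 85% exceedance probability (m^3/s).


Q = 179.7 * (1 + (50 - 85)/100) = 116.8050 m^3/s


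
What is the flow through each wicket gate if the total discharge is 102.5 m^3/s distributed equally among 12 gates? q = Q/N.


q = 102.5 / 12 = 8.5417 m^3/s


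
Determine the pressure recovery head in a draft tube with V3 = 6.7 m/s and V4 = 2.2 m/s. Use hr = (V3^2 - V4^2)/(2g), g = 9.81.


hr = (6.7^2 - 2.2^2) / (2*9.81) = 2.0413 m


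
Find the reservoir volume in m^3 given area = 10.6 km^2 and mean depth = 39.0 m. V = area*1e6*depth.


V = 10.6 * 1e6 * 39.0 = 4.1340e+08 m^3


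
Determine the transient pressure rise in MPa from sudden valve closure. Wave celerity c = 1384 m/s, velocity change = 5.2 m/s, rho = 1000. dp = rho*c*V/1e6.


dp = 1000 * 1384 * 5.2 / 1e6 = 7.1968 MPa


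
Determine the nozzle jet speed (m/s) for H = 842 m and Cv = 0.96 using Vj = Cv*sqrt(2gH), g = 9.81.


Vj = 0.96 * sqrt(2*9.81*842) = 123.3891 m/s


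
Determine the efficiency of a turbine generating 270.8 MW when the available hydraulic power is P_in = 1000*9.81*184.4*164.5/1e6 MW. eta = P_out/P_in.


P_in = 1000 * 9.81 * 184.4 * 164.5 / 1e6 = 297.5746 MW
eta = 270.8 / 297.5746 = 0.9100


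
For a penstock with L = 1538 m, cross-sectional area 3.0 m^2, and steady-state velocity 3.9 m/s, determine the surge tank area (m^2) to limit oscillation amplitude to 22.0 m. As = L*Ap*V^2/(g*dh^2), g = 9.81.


As = 1538 * 3.0 * 3.9^2 / (9.81 * 22.0^2) = 14.7806 m^2


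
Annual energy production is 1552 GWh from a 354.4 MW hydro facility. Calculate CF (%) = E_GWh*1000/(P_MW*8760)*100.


CF = 1552 * 1000 / (354.4 * 8760) * 100 = 49.9912 %


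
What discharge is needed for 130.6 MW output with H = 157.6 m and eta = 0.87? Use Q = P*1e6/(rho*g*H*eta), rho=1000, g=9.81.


Q = 130.6 * 1e6 / (1000 * 9.81 * 157.6 * 0.87) = 97.0954 m^3/s


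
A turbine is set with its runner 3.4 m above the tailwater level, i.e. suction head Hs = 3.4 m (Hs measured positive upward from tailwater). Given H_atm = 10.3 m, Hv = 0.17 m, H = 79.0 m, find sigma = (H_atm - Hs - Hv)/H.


sigma = (10.3 - 3.4 - 0.17) / 79.0 = 0.0852


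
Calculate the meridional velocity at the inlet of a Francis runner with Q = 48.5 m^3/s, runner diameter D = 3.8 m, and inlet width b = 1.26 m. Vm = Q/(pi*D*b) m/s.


Vm = 48.5 / (pi * 3.8 * 1.26) = 3.2243 m/s


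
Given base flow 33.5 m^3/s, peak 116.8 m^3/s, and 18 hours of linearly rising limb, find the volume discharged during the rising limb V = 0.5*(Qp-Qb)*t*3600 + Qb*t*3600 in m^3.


V = 0.5*(116.8 - 33.5)*18*3600 + 33.5*18*3600 = 4.8697e+06 m^3


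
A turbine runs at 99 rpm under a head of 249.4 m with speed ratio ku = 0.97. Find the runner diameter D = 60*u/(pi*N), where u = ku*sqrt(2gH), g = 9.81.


u = 0.97 * sqrt(2*9.81*249.4) = 67.8531 m/s
D = 60 * 67.8531 / (pi * 99) = 13.0899 m


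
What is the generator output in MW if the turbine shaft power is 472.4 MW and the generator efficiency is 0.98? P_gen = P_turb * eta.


P_gen = 472.4 * 0.98 = 462.9520 MW


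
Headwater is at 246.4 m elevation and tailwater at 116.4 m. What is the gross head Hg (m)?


Hg = 246.4 - 116.4 = 130.0000 m


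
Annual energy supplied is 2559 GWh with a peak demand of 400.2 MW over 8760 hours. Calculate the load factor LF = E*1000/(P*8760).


LF = 2559 * 1000 / (400.2 * 8760) = 0.7299


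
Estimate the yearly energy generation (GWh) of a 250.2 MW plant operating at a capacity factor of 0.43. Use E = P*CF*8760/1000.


E = 250.2 * 0.43 * 8760 / 1000 = 942.4534 GWh


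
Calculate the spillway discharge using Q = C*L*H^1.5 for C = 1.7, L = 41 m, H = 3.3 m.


Q = 1.7 * 41 * 3.3^1.5 = 417.8339 m^3/s


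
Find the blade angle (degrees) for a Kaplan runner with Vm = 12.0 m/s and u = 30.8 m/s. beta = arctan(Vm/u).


beta = arctan(12.0 / 30.8) = 21.2864 degrees


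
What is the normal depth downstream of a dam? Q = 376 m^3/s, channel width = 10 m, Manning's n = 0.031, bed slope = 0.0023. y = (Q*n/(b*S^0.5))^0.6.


y = (376 * 0.031 / (10 * 0.0023^0.5))^0.6 = 6.7828 m


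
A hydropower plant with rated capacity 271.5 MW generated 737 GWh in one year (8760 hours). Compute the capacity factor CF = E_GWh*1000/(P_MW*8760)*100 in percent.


CF = 737 * 1000 / (271.5 * 8760) * 100 = 30.9880 %


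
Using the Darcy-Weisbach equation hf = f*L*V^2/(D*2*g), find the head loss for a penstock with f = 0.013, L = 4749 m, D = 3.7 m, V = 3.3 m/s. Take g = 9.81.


hf = 0.013 * 4749 * 3.3^2 / (3.7 * 2 * 9.81) = 9.2613 m


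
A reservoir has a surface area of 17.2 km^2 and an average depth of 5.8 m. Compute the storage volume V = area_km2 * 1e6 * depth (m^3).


V = 17.2 * 1e6 * 5.8 = 9.9760e+07 m^3


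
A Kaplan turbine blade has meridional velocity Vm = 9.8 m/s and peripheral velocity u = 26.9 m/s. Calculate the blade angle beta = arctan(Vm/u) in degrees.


beta = arctan(9.8 / 26.9) = 20.0173 degrees


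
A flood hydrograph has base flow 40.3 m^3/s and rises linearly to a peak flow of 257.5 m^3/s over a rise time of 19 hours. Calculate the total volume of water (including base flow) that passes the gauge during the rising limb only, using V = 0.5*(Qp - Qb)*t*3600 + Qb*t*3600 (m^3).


V = 0.5*(257.5 - 40.3)*19*3600 + 40.3*19*3600 = 1.0185e+07 m^3


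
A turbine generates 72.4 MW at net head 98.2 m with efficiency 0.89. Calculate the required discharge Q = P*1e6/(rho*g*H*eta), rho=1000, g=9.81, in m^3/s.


Q = 72.4 * 1e6 / (1000 * 9.81 * 98.2 * 0.89) = 84.4439 m^3/s


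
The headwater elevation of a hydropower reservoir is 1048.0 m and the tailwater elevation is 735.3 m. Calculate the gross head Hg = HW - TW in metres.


Hg = 1048.0 - 735.3 = 312.7000 m


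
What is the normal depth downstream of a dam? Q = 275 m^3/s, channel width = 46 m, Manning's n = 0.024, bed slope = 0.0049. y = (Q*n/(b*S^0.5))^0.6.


y = (275 * 0.024 / (46 * 0.0049^0.5))^0.6 = 1.5382 m


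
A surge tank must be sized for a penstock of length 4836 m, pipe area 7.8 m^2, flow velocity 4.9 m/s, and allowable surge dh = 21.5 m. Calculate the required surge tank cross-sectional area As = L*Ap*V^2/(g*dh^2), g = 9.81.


As = 4836 * 7.8 * 4.9^2 / (9.81 * 21.5^2) = 199.7226 m^2


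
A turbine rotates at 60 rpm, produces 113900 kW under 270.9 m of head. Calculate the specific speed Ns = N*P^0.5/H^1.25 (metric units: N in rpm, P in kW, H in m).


Ns = 60 * 113900^0.5 / 270.9^1.25 = 18.4248


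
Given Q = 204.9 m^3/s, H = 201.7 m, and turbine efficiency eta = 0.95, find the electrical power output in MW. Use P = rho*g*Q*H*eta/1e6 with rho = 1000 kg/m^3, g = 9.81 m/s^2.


P = 1000 * 9.81 * 204.9 * 201.7 * 0.95 / 1e6 = 385.1594 MW


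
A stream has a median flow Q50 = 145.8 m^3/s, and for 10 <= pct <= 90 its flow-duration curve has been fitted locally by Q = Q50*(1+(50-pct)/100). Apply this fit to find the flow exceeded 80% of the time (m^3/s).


Q = 145.8 * (1 + (50 - 80)/100) = 102.0600 m^3/s


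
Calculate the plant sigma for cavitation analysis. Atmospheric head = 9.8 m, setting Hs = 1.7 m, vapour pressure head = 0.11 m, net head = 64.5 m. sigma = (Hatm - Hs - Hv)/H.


sigma = (9.8 - 1.7 - 0.11) / 64.5 = 0.1239


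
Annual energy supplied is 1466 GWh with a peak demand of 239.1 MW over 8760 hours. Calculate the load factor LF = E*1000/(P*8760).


LF = 1466 * 1000 / (239.1 * 8760) = 0.6999


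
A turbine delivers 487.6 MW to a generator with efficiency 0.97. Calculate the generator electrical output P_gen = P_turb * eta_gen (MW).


P_gen = 487.6 * 0.97 = 472.9720 MW


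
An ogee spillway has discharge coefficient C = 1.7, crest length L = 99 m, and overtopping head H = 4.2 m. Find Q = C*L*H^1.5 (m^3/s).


Q = 1.7 * 99 * 4.2^1.5 = 1448.6319 m^3/s


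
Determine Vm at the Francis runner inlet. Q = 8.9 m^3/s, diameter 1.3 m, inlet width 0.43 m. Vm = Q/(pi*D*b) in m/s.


Vm = 8.9 / (pi * 1.3 * 0.43) = 5.0679 m/s


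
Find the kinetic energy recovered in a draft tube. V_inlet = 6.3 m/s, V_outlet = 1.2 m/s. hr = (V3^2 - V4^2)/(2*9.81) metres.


hr = (6.3^2 - 1.2^2) / (2*9.81) = 1.9495 m


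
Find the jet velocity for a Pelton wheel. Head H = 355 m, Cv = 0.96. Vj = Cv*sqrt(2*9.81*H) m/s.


Vj = 0.96 * sqrt(2*9.81*355) = 80.1189 m/s


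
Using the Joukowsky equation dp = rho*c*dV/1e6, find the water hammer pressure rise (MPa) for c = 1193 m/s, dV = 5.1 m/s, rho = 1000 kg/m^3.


dp = 1000 * 1193 * 5.1 / 1e6 = 6.0843 MPa


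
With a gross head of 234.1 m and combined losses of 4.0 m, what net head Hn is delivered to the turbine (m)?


Hn = 234.1 - 4.0 = 230.1000 m


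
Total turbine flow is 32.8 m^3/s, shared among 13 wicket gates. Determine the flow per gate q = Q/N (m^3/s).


q = 32.8 / 13 = 2.5231 m^3/s


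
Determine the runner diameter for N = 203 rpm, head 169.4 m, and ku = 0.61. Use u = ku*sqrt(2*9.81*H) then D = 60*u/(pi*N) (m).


u = 0.61 * sqrt(2*9.81*169.4) = 35.1671 m/s
D = 60 * 35.1671 / (pi * 203) = 3.3086 m


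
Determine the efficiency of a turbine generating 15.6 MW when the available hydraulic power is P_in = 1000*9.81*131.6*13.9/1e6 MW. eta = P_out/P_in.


P_in = 1000 * 9.81 * 131.6 * 13.9 / 1e6 = 17.9448 MW
eta = 15.6 / 17.9448 = 0.8693


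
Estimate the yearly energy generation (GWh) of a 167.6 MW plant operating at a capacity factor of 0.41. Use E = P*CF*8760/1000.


E = 167.6 * 0.41 * 8760 / 1000 = 601.9522 GWh


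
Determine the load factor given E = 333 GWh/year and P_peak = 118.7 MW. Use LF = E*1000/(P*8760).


LF = 333 * 1000 / (118.7 * 8760) = 0.3203


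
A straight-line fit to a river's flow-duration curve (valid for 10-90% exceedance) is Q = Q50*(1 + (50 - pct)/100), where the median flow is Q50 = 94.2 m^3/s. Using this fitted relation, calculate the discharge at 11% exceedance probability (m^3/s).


Q = 94.2 * (1 + (50 - 11)/100) = 130.9380 m^3/s


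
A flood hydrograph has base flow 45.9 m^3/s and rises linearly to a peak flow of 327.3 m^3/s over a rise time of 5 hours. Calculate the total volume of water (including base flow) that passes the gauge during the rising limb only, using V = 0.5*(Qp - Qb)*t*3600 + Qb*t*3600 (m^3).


V = 0.5*(327.3 - 45.9)*5*3600 + 45.9*5*3600 = 3.3588e+06 m^3


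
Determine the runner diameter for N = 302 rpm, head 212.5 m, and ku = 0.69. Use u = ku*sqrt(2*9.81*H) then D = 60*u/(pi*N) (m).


u = 0.69 * sqrt(2*9.81*212.5) = 44.5531 m/s
D = 60 * 44.5531 / (pi * 302) = 2.8176 m


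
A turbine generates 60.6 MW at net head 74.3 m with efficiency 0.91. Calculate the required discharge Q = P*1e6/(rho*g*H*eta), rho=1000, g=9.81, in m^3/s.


Q = 60.6 * 1e6 / (1000 * 9.81 * 74.3 * 0.91) = 91.3636 m^3/s


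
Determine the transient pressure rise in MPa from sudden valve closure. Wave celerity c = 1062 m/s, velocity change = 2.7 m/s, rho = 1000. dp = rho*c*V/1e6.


dp = 1000 * 1062 * 2.7 / 1e6 = 2.8674 MPa


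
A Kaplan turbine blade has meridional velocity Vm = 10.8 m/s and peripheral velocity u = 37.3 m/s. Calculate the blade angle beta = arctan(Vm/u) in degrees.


beta = arctan(10.8 / 37.3) = 16.1481 degrees


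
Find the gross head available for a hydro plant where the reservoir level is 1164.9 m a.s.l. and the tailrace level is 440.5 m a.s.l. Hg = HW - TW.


Hg = 1164.9 - 440.5 = 724.4000 m


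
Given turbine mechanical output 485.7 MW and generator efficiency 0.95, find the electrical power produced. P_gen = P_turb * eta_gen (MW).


P_gen = 485.7 * 0.95 = 461.4150 MW


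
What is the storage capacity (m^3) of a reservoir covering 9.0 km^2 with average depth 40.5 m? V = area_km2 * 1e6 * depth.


V = 9.0 * 1e6 * 40.5 = 3.6450e+08 m^3


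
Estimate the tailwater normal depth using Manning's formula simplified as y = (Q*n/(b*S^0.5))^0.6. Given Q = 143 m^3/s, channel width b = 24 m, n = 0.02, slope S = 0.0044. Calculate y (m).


y = (143 * 0.02 / (24 * 0.0044^0.5))^0.6 = 1.4212 m


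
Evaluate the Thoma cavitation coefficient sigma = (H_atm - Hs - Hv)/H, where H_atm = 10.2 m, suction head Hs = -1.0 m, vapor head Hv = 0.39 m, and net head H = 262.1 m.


sigma = (10.2 - (-1.0) - 0.39) / 262.1 = 0.0412


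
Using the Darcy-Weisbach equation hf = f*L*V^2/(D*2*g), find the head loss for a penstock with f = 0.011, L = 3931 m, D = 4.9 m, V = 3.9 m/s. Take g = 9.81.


hf = 0.011 * 3931 * 3.9^2 / (4.9 * 2 * 9.81) = 6.8412 m


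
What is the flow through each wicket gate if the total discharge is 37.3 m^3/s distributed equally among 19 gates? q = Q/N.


q = 37.3 / 19 = 1.9632 m^3/s


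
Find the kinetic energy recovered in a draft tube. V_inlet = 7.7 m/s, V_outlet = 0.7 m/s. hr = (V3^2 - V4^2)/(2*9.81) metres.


hr = (7.7^2 - 0.7^2) / (2*9.81) = 2.9969 m


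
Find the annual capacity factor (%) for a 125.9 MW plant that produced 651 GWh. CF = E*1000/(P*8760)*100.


CF = 651 * 1000 / (125.9 * 8760) * 100 = 59.0271 %


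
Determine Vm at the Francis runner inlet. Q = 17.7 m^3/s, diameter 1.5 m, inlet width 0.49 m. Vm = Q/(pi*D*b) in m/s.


Vm = 17.7 / (pi * 1.5 * 0.49) = 7.6654 m/s


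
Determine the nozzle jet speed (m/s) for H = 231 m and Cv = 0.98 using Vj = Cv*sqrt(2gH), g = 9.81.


Vj = 0.98 * sqrt(2*9.81*231) = 65.9753 m/s


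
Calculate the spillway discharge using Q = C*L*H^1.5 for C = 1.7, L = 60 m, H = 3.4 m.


Q = 1.7 * 60 * 3.4^1.5 = 639.4676 m^3/s


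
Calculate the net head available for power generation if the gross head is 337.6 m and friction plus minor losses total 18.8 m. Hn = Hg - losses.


Hn = 337.6 - 18.8 = 318.8000 m


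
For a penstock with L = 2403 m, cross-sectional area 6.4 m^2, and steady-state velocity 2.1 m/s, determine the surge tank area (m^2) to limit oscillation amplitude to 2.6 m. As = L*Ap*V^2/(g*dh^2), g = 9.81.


As = 2403 * 6.4 * 2.1^2 / (9.81 * 2.6^2) = 1022.7197 m^2


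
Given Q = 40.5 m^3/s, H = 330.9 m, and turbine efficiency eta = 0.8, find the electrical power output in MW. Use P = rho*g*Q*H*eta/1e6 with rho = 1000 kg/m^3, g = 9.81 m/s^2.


P = 1000 * 9.81 * 40.5 * 330.9 * 0.8 / 1e6 = 105.1746 MW


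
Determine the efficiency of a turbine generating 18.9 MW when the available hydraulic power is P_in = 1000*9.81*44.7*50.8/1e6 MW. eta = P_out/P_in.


P_in = 1000 * 9.81 * 44.7 * 50.8 / 1e6 = 22.2762 MW
eta = 18.9 / 22.2762 = 0.8484


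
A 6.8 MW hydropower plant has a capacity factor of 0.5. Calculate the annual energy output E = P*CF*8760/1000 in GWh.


E = 6.8 * 0.5 * 8760 / 1000 = 29.7840 GWh


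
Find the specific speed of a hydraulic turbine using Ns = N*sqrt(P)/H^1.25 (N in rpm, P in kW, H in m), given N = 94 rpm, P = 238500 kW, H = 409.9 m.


Ns = 94 * 238500^0.5 / 409.9^1.25 = 24.8900


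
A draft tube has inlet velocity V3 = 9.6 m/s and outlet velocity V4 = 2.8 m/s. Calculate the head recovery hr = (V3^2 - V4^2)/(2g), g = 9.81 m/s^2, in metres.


hr = (9.6^2 - 2.8^2) / (2*9.81) = 4.2977 m


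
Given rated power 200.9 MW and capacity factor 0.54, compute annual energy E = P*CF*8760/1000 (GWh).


E = 200.9 * 0.54 * 8760 / 1000 = 950.3374 GWh


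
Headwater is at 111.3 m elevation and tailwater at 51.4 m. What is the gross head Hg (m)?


Hg = 111.3 - 51.4 = 59.9000 m


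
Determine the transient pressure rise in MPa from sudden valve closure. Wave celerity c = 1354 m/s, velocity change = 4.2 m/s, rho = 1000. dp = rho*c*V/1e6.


dp = 1000 * 1354 * 4.2 / 1e6 = 5.6868 MPa


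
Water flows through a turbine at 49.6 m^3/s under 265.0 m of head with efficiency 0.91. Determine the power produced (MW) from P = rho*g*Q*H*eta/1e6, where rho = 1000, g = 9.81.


P = 1000 * 9.81 * 49.6 * 265.0 * 0.91 / 1e6 = 117.3378 MW


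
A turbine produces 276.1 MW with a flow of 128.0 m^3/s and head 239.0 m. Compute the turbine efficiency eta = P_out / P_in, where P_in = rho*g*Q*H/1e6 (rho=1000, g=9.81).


P_in = 1000 * 9.81 * 128.0 * 239.0 / 1e6 = 300.1075 MW
eta = 276.1 / 300.1075 = 0.9200


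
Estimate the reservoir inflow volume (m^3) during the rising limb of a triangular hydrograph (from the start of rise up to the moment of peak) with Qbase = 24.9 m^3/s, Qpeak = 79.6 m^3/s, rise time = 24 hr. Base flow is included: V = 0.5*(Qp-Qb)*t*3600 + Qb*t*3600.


V = 0.5*(79.6 - 24.9)*24*3600 + 24.9*24*3600 = 4.5144e+06 m^3


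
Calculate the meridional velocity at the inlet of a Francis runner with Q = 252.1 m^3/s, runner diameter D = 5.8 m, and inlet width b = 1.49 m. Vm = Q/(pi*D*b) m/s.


Vm = 252.1 / (pi * 5.8 * 1.49) = 9.2856 m/s


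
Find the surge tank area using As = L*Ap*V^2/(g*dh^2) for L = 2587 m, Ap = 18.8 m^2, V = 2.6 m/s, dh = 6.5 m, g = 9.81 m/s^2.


As = 2587 * 18.8 * 2.6^2 / (9.81 * 6.5^2) = 793.2412 m^2


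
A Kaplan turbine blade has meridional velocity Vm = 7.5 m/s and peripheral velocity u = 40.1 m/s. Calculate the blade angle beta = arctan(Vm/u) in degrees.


beta = arctan(7.5 / 40.1) = 10.5938 degrees


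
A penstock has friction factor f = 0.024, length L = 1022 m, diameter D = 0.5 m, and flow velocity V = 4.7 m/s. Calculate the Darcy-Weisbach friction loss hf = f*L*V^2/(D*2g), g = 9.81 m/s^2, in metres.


hf = 0.024 * 1022 * 4.7^2 / (0.5 * 2 * 9.81) = 55.2318 m


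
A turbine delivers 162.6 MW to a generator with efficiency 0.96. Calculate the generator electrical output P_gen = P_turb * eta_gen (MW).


P_gen = 162.6 * 0.96 = 156.0960 MW


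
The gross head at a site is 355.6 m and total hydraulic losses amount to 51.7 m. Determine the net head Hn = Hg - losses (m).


Hn = 355.6 - 51.7 = 303.9000 m


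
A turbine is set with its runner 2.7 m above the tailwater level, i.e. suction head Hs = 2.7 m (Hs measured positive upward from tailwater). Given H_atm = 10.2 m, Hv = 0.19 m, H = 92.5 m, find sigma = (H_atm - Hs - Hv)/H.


sigma = (10.2 - 2.7 - 0.19) / 92.5 = 0.0790


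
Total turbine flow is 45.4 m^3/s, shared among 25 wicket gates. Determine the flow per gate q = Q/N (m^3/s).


q = 45.4 / 25 = 1.8160 m^3/s


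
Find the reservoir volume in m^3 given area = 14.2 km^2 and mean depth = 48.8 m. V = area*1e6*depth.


V = 14.2 * 1e6 * 48.8 = 6.9296e+08 m^3


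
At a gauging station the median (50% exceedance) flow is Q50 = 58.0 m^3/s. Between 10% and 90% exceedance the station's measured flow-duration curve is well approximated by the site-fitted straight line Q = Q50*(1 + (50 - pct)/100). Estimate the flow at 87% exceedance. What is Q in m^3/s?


Q = 58.0 * (1 + (50 - 87)/100) = 36.5400 m^3/s


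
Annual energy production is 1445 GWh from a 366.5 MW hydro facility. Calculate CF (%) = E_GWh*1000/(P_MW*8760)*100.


CF = 1445 * 1000 / (366.5 * 8760) * 100 = 45.0080 %


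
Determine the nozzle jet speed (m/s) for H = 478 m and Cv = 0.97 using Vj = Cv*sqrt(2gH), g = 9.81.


Vj = 0.97 * sqrt(2*9.81*478) = 93.9367 m/s


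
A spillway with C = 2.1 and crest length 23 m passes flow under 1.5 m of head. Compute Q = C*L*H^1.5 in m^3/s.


Q = 2.1 * 23 * 1.5^1.5 = 88.7328 m^3/s


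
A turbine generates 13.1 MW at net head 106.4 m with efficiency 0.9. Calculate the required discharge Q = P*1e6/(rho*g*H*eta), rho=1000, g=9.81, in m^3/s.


Q = 13.1 * 1e6 / (1000 * 9.81 * 106.4 * 0.9) = 13.9450 m^3/s


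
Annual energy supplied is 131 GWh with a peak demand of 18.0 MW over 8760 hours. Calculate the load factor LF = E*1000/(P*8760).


LF = 131 * 1000 / (18.0 * 8760) = 0.8308


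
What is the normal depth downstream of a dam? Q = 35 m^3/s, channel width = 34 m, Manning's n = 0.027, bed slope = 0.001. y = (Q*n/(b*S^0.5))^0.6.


y = (35 * 0.027 / (34 * 0.001^0.5))^0.6 = 0.9255 m


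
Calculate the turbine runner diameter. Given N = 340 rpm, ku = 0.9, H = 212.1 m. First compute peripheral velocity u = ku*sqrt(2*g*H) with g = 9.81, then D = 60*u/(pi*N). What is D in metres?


u = 0.9 * sqrt(2*9.81*212.1) = 58.0580 m/s
D = 60 * 58.0580 / (pi * 340) = 3.2613 m


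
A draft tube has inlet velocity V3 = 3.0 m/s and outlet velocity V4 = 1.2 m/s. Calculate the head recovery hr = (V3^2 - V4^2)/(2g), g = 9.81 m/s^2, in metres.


hr = (3.0^2 - 1.2^2) / (2*9.81) = 0.3853 m


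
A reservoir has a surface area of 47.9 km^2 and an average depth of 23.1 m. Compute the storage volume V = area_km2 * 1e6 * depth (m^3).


V = 47.9 * 1e6 * 23.1 = 1.1065e+09 m^3


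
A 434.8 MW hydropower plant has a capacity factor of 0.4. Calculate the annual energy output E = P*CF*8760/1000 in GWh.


E = 434.8 * 0.4 * 8760 / 1000 = 1523.5392 GWh


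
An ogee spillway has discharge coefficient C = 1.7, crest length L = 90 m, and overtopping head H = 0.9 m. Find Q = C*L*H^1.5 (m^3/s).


Q = 1.7 * 90 * 0.9^1.5 = 130.6337 m^3/s


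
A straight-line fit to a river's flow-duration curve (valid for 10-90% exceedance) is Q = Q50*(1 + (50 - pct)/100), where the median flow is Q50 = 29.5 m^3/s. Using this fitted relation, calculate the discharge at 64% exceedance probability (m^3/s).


Q = 29.5 * (1 + (50 - 64)/100) = 25.3700 m^3/s


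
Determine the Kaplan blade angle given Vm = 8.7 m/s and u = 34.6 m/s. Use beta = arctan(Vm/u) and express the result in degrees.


beta = arctan(8.7 / 34.6) = 14.1141 degrees


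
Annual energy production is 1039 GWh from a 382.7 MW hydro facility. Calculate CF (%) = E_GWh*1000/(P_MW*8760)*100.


CF = 1039 * 1000 / (382.7 * 8760) * 100 = 30.9922 %


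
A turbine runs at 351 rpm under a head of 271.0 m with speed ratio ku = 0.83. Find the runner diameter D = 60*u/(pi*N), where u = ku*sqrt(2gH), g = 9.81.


u = 0.83 * sqrt(2*9.81*271.0) = 60.5219 m/s
D = 60 * 60.5219 / (pi * 351) = 3.2931 m


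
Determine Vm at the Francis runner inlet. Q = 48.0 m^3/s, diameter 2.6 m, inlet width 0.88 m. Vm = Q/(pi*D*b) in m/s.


Vm = 48.0 / (pi * 2.6 * 0.88) = 6.6778 m/s


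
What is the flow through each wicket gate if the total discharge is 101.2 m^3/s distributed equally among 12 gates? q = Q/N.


q = 101.2 / 12 = 8.4333 m^3/s


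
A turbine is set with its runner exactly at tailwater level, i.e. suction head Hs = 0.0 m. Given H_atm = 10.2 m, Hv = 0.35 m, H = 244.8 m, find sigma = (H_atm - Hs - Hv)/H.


sigma = (10.2 - 0.0 - 0.35) / 244.8 = 0.0402


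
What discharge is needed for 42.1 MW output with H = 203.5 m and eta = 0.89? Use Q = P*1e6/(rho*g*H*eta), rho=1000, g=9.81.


Q = 42.1 * 1e6 / (1000 * 9.81 * 203.5 * 0.89) = 23.6951 m^3/s


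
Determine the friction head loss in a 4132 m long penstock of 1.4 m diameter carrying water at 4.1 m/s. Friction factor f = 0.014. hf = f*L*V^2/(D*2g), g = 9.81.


hf = 0.014 * 4132 * 4.1^2 / (1.4 * 2 * 9.81) = 35.4021 m


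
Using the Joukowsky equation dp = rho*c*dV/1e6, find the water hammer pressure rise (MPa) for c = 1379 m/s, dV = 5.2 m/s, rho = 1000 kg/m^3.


dp = 1000 * 1379 * 5.2 / 1e6 = 7.1708 MPa


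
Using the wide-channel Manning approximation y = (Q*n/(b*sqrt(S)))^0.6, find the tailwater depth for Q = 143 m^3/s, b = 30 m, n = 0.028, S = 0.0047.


y = (143 * 0.028 / (30 * 0.0047^0.5))^0.6 = 1.4914 m


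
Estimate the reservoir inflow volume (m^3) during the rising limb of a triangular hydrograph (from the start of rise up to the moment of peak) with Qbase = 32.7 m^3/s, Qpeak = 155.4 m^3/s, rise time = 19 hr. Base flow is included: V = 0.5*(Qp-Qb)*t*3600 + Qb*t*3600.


V = 0.5*(155.4 - 32.7)*19*3600 + 32.7*19*3600 = 6.4330e+06 m^3


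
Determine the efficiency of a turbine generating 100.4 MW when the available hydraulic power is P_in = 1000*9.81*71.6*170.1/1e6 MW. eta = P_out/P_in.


P_in = 1000 * 9.81 * 71.6 * 170.1 / 1e6 = 119.4776 MW
eta = 100.4 / 119.4776 = 0.8403


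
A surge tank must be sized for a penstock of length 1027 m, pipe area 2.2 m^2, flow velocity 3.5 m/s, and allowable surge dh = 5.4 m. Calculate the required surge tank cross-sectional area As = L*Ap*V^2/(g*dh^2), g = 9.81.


As = 1027 * 2.2 * 3.5^2 / (9.81 * 5.4^2) = 96.7548 m^2


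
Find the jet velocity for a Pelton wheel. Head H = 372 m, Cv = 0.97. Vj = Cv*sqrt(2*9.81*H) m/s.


Vj = 0.97 * sqrt(2*9.81*372) = 82.8691 m/s


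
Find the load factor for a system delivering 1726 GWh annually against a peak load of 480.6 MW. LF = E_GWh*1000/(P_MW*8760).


LF = 1726 * 1000 / (480.6 * 8760) = 0.4100


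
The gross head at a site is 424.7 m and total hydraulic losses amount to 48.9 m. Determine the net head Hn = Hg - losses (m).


Hn = 424.7 - 48.9 = 375.8000 m


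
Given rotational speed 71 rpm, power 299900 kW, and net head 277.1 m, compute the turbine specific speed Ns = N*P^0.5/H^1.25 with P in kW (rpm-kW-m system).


Ns = 71 * 299900^0.5 / 277.1^1.25 = 34.3915


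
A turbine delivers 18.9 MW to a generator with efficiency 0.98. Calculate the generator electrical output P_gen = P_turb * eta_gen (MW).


P_gen = 18.9 * 0.98 = 18.5220 MW


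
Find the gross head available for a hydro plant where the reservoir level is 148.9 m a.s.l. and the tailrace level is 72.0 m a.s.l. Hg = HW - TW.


Hg = 148.9 - 72.0 = 76.9000 m


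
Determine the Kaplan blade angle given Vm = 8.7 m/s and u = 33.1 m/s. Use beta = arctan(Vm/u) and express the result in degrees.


beta = arctan(8.7 / 33.1) = 14.7265 degrees


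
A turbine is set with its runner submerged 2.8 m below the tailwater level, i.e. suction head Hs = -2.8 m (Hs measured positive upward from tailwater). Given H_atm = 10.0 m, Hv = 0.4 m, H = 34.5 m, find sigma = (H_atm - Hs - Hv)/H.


sigma = (10.0 - (-2.8) - 0.4) / 34.5 = 0.3594


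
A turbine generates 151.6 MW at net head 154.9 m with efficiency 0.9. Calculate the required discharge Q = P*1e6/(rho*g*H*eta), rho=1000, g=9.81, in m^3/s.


Q = 151.6 * 1e6 / (1000 * 9.81 * 154.9 * 0.9) = 110.8501 m^3/s


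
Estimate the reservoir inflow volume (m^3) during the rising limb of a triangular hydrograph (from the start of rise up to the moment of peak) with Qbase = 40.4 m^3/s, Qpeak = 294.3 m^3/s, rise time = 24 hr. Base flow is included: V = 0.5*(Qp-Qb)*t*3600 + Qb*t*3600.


V = 0.5*(294.3 - 40.4)*24*3600 + 40.4*24*3600 = 1.4459e+07 m^3


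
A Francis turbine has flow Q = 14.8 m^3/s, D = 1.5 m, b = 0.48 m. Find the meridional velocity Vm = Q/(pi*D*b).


Vm = 14.8 / (pi * 1.5 * 0.48) = 6.5430 m/s


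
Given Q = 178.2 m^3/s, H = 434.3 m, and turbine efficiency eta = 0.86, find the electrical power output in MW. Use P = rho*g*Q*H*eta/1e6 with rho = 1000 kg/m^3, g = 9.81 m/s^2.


P = 1000 * 9.81 * 178.2 * 434.3 * 0.86 / 1e6 = 652.9275 MW


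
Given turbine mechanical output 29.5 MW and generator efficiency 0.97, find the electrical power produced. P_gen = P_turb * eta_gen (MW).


P_gen = 29.5 * 0.97 = 28.6150 MW


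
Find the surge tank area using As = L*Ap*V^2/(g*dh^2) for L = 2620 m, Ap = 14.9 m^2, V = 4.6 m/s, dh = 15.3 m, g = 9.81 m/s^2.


As = 2620 * 14.9 * 4.6^2 / (9.81 * 15.3^2) = 359.7090 m^2


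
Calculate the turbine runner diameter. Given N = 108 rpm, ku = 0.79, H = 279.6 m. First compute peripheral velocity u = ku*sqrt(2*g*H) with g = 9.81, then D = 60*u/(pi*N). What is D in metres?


u = 0.79 * sqrt(2*9.81*279.6) = 58.5120 m/s
D = 60 * 58.5120 / (pi * 108) = 10.3472 m


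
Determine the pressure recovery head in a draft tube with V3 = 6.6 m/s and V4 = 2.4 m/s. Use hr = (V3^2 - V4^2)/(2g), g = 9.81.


hr = (6.6^2 - 2.4^2) / (2*9.81) = 1.9266 m


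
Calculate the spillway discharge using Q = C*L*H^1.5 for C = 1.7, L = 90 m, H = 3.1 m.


Q = 1.7 * 90 * 3.1^1.5 = 835.0913 m^3/s


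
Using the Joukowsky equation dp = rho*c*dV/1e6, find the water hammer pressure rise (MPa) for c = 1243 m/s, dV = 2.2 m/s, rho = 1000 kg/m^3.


dp = 1000 * 1243 * 2.2 / 1e6 = 2.7346 MPa


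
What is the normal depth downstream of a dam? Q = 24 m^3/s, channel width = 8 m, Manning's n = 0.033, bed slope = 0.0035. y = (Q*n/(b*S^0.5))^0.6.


y = (24 * 0.033 / (8 * 0.0035^0.5))^0.6 = 1.3619 m


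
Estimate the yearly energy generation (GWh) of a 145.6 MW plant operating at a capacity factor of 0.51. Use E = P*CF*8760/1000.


E = 145.6 * 0.51 * 8760 / 1000 = 650.4826 GWh


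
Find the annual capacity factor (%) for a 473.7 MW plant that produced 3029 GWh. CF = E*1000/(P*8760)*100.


CF = 3029 * 1000 / (473.7 * 8760) * 100 = 72.9948 %


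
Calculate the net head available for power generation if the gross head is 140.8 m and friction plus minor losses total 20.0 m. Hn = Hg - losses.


Hn = 140.8 - 20.0 = 120.8000 m


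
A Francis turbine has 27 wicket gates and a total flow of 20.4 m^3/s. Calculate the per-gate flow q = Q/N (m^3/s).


q = 20.4 / 27 = 0.7556 m^3/s


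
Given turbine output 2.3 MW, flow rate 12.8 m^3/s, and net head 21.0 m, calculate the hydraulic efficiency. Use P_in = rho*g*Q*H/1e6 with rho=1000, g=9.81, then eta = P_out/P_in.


P_in = 1000 * 9.81 * 12.8 * 21.0 / 1e6 = 2.6369 MW
eta = 2.3 / 2.6369 = 0.8722


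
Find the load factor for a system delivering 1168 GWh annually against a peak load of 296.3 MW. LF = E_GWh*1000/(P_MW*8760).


LF = 1168 * 1000 / (296.3 * 8760) = 0.4500


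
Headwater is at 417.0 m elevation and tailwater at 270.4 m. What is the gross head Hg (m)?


Hg = 417.0 - 270.4 = 146.6000 m


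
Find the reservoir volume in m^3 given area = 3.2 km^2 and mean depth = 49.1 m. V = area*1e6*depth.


V = 3.2 * 1e6 * 49.1 = 1.5712e+08 m^3


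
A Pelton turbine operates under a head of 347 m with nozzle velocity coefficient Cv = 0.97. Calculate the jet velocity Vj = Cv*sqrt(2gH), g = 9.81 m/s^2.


Vj = 0.97 * sqrt(2*9.81*347) = 80.0361 m/s
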